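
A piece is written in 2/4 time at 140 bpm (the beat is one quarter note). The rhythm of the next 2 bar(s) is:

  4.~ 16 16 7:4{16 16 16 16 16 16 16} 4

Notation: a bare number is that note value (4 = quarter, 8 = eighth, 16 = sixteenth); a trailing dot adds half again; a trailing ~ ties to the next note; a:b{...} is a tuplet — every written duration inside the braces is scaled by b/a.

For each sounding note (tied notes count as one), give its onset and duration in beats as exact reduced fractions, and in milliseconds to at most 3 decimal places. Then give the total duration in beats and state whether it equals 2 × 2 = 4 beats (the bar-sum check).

1) 0.0ms=0b +750.0ms=7/4b
2) 750.0ms=7/4b +107.143ms=1/4b
3) 857.143ms=2b +61.224ms=1/7b
4) 918.367ms=15/7b +61.224ms=1/7b
5) 979.592ms=16/7b +61.224ms=1/7b
6) 1040.816ms=17/7b +61.224ms=1/7b
7) 1102.041ms=18/7b +61.224ms=1/7b
8) 1163.265ms=19/7b +61.224ms=1/7b
9) 1224.49ms=20/7b +61.224ms=1/7b
10) 1285.714ms=3b +428.571ms=1b
Σ=4b of 4 (140bpm 2/4) — PASS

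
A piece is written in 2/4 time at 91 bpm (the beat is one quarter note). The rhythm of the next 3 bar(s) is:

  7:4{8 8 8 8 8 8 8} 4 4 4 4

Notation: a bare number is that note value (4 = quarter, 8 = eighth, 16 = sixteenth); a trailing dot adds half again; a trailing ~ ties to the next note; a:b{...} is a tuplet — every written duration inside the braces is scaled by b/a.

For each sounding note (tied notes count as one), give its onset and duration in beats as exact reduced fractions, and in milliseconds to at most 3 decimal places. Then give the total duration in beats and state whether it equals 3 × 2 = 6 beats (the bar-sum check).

1) 0.0ms=0b +188.383ms=2/7b
2) 188.383ms=2/7b +188.383ms=2/7b
3) 376.766ms=4/7b +188.383ms=2/7b
4) 565.149ms=6/7b +188.383ms=2/7b
5) 753.532ms=8/7b +188.383ms=2/7b
6) 941.915ms=10/7b +188.383ms=2/7b
7) 1130.298ms=12/7b +188.383ms=2/7b
8) 1318.681ms=2b +659.341ms=1b
9) 1978.022ms=3b +659.341ms=1b
10) 2637.363ms=4b +659.341ms=1b
11) 3296.703ms=5b +659.341ms=1b
Σ=6b of 6 (91bpm 2/4) — PASS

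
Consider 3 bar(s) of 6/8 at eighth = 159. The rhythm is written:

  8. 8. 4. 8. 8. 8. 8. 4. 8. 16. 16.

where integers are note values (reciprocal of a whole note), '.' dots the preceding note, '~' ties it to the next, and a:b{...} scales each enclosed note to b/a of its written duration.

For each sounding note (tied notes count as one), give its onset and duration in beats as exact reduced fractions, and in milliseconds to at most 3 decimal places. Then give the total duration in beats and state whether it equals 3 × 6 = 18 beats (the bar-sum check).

1) 0.0ms=0b +566.038ms=3/2b
2) 566.038ms=3/2b +566.038ms=3/2b
3) 1132.075ms=3b +1132.075ms=3b
4) 2264.151ms=6b +566.038ms=3/2b
5) 2830.189ms=15/2b +566.038ms=3/2b
6) 3396.226ms=9b +566.038ms=3/2b
7) 3962.264ms=21/2b +566.038ms=3/2b
8) 4528.302ms=12b +1132.075ms=3b
9) 5660.377ms=15b +566.038ms=3/2b
10) 6226.415ms=33/2b +283.019ms=3/4b
11) 6509.434ms=69/4b +283.019ms=3/4b
Σ=18b of 18 (159bpm 6/8) — PASS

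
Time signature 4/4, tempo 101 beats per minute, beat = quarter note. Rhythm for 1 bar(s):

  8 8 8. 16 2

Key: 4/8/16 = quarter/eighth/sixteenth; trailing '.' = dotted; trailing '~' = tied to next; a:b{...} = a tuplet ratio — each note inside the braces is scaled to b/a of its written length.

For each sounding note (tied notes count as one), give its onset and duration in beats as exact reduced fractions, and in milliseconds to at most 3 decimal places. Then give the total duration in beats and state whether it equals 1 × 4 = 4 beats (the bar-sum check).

1) 0.0ms=0b +297.03ms=1/2b
2) 297.03ms=1/2b +297.03ms=1/2b
3) 594.059ms=1b +445.545ms=3/4b
4) 1039.604ms=7/4b +148.515ms=1/4b
5) 1188.119ms=2b +1188.119ms=2b
Σ=4b of 4 (101bpm 4/4) — PASS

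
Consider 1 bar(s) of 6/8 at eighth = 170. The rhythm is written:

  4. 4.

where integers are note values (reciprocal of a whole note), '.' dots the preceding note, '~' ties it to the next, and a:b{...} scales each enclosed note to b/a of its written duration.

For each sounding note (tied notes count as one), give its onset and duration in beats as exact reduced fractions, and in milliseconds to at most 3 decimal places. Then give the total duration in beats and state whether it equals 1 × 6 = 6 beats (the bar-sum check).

1) 0.0ms=0b +1058.824ms=3b
2) 1058.824ms=3b +1058.824ms=3b
Σ=6b of 6 (170bpm 6/8) — PASS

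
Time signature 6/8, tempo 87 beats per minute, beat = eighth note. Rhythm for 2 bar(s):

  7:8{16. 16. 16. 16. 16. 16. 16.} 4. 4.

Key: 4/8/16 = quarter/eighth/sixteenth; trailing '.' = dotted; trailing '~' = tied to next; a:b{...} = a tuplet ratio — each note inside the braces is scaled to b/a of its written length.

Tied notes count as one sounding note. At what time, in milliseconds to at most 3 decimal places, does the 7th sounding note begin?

note 7 onset = 36/7b = 3546.798ms

1. 0.0ms @ 0 + 591.133ms (6/7)
2. 591.133ms @ 6/7 + 591.133ms (6/7)
3. 1182.266ms @ 12/7 + 591.133ms (6/7)
4. 1773.399ms @ 18/7 + 591.133ms (6/7)
5. 2364.532ms @ 24/7 + 591.133ms (6/7)
6. 2955.665ms @ 30/7 + 591.133ms (6/7)
7. 3546.798ms @ 36/7 + 591.133ms (6/7)
8. 4137.931ms @ 6 + 2068.966ms (3)
9. 6206.897ms @ 9 + 2068.966ms (3)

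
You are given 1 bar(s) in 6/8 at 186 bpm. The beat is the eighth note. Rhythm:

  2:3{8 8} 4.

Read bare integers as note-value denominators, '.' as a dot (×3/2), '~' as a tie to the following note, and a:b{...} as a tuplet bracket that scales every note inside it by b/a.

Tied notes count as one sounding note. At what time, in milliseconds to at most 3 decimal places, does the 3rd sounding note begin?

1. 0.0ms @ 0 + 483.871ms (3/2)
2. 483.871ms @ 3/2 + 483.871ms (3/2)
3. 967.742ms @ 3 + 967.742ms (3)

note 3 onset = 3b = 967.742ms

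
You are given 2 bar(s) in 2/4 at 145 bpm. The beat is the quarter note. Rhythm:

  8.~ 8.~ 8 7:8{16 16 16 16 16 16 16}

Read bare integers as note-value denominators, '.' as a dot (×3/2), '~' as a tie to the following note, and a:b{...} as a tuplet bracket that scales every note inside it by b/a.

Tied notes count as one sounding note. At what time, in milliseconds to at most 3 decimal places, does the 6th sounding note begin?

note 6 onset = 22/7b = 1300.493ms

1. 0.0ms @ 0 + 827.586ms (2)
2. 827.586ms @ 2 + 118.227ms (2/7)
3. 945.813ms @ 16/7 + 118.227ms (2/7)
4. 1064.039ms @ 18/7 + 118.227ms (2/7)
5. 1182.266ms @ 20/7 + 118.227ms (2/7)
6. 1300.493ms @ 22/7 + 118.227ms (2/7)
7. 1418.719ms @ 24/7 + 118.227ms (2/7)
8. 1536.946ms @ 26/7 + 118.227ms (2/7)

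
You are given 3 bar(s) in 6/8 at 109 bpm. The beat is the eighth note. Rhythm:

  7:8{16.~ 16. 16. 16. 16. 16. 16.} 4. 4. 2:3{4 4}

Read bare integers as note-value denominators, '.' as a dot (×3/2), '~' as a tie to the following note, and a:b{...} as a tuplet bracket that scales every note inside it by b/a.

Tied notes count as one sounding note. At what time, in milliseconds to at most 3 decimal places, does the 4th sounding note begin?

1. 0.0ms @ 0 + 943.644ms (12/7)
2. 943.644ms @ 12/7 + 471.822ms (6/7)
3. 1415.465ms @ 18/7 + 471.822ms (6/7)
4. 1887.287ms @ 24/7 + 471.822ms (6/7)
5. 2359.109ms @ 30/7 + 471.822ms (6/7)
6. 2830.931ms @ 36/7 + 471.822ms (6/7)
7. 3302.752ms @ 6 + 1651.376ms (3)
8. 4954.128ms @ 9 + 1651.376ms (3)
9. 6605.505ms @ 12 + 1651.376ms (3)
10. 8256.881ms @ 15 + 1651.376ms (3)

note 4 onset = 24/7b = 1887.287ms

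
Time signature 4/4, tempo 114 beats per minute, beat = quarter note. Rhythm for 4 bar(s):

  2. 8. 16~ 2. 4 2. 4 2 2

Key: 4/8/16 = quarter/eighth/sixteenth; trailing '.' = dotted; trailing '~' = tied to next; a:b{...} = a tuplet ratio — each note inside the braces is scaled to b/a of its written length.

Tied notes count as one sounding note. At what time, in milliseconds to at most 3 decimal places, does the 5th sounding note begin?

note 5 onset = 8b = 4210.526ms

1. 0.0ms @ 0 + 1578.947ms (3)
2. 1578.947ms @ 3 + 394.737ms (3/4)
3. 1973.684ms @ 15/4 + 1710.526ms (13/4)
4. 3684.211ms @ 7 + 526.316ms (1)
5. 4210.526ms @ 8 + 1578.947ms (3)
6. 5789.474ms @ 11 + 526.316ms (1)
7. 6315.789ms @ 12 + 1052.632ms (2)
8. 7368.421ms @ 14 + 1052.632ms (2)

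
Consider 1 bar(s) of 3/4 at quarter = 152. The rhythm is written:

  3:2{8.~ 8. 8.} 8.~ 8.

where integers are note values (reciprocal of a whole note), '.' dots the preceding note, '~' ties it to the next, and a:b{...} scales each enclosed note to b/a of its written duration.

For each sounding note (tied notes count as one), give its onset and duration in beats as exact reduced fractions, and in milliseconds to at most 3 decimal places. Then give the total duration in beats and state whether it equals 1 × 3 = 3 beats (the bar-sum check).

1) 0.0ms=0b +394.737ms=1b
2) 394.737ms=1b +197.368ms=1/2b
3) 592.105ms=3/2b +592.105ms=3/2b
Σ=3b of 3 (152bpm 3/4) — PASS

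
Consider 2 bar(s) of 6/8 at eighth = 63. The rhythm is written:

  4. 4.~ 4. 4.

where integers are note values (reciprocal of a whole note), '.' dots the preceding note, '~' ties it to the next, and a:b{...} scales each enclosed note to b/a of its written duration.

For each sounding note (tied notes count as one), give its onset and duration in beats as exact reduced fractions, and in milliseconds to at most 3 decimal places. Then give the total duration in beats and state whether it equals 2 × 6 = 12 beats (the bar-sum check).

1) 0.0ms=0b +2857.143ms=3b
2) 2857.143ms=3b +5714.286ms=6b
3) 8571.429ms=9b +2857.143ms=3b
Σ=12b of 12 (63bpm 6/8) — PASS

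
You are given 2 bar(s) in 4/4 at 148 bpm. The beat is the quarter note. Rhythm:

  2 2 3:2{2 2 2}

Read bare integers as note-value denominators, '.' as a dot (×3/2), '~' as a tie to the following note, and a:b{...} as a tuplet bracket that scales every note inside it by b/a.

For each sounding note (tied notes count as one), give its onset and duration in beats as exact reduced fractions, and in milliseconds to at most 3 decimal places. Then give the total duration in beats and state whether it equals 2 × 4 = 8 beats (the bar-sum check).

1) 0.0ms=0b +810.811ms=2b
2) 810.811ms=2b +810.811ms=2b
3) 1621.622ms=4b +540.541ms=4/3b
4) 2162.162ms=16/3b +540.541ms=4/3b
5) 2702.703ms=20/3b +540.541ms=4/3b
Σ=8b of 8 (148bpm 4/4) — PASS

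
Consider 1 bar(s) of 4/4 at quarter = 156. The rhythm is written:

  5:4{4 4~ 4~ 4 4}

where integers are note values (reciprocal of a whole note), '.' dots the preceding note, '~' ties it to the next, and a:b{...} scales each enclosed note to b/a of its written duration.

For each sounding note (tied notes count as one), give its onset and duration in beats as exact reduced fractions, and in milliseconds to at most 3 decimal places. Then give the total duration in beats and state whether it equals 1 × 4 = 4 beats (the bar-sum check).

1) 0.0ms=0b +307.692ms=4/5b
2) 307.692ms=4/5b +923.077ms=12/5b
3) 1230.769ms=16/5b +307.692ms=4/5b
Σ=4b of 4 (156bpm 4/4) — PASS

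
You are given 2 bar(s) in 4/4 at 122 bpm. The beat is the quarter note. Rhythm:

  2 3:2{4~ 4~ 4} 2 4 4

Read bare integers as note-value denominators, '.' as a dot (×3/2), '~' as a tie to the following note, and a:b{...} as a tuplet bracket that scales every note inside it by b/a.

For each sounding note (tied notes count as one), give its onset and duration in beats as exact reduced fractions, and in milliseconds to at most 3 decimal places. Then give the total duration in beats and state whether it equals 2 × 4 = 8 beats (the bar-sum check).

1) 0.0ms=0b +983.607ms=2b
2) 983.607ms=2b +983.607ms=2b
3) 1967.213ms=4b +983.607ms=2b
4) 2950.82ms=6b +491.803ms=1b
5) 3442.623ms=7b +491.803ms=1b
Σ=8b of 8 (122bpm 4/4) — PASS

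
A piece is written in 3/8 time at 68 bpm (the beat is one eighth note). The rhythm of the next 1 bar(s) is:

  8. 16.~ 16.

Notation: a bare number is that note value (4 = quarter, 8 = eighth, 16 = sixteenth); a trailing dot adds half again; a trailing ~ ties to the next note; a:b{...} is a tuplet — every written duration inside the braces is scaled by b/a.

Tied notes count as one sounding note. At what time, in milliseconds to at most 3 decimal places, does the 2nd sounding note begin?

1. 0.0ms @ 0 + 1323.529ms (3/2)
2. 1323.529ms @ 3/2 + 1323.529ms (3/2)

note 2 onset = 3/2b = 1323.529ms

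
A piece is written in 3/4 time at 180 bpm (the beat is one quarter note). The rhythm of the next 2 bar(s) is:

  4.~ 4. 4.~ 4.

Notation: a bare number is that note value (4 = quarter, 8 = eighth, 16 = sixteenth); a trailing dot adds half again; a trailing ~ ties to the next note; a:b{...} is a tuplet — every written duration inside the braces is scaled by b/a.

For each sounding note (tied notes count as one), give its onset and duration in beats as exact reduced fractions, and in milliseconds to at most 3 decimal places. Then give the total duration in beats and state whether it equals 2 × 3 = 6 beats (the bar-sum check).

1) 0.0ms=0b +1000.0ms=3b
2) 1000.0ms=3b +1000.0ms=3b
Σ=6b of 6 (180bpm 3/4) — PASS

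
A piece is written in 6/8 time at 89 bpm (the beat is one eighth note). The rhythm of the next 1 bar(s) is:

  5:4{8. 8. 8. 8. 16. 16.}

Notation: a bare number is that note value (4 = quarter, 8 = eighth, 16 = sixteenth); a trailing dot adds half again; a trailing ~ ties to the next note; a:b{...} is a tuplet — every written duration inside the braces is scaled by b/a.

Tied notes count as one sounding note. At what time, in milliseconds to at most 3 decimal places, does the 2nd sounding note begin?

note 2 onset = 6/5b = 808.989ms

1. 0.0ms @ 0 + 808.989ms (6/5)
2. 808.989ms @ 6/5 + 808.989ms (6/5)
3. 1617.978ms @ 12/5 + 808.989ms (6/5)
4. 2426.966ms @ 18/5 + 808.989ms (6/5)
5. 3235.955ms @ 24/5 + 404.494ms (3/5)
6. 3640.449ms @ 27/5 + 404.494ms (3/5)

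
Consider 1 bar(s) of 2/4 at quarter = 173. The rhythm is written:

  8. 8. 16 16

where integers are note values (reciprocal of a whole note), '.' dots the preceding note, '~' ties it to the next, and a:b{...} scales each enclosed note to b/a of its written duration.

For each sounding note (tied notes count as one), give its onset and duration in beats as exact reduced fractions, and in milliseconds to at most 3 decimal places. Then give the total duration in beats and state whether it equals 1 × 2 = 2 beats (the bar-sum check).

1) 0.0ms=0b +260.116ms=3/4b
2) 260.116ms=3/4b +260.116ms=3/4b
3) 520.231ms=3/2b +86.705ms=1/4b
4) 606.936ms=7/4b +86.705ms=1/4b
Σ=2b of 2 (173bpm 2/4) — PASS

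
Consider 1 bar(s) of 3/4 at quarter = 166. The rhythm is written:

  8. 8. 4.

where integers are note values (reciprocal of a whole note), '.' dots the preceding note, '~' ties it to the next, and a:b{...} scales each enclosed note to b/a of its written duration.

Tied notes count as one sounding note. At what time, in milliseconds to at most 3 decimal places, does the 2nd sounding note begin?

1. 0.0ms @ 0 + 271.084ms (3/4)
2. 271.084ms @ 3/4 + 271.084ms (3/4)
3. 542.169ms @ 3/2 + 542.169ms (3/2)

note 2 onset = 3/4b = 271.084ms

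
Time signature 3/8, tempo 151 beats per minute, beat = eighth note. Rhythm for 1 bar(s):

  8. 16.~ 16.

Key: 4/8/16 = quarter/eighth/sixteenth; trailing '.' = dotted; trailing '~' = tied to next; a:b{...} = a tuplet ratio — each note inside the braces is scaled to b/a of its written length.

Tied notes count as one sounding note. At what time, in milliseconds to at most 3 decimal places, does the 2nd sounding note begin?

1. 0.0ms @ 0 + 596.026ms (3/2)
2. 596.026ms @ 3/2 + 596.026ms (3/2)

note 2 onset = 3/2b = 596.026ms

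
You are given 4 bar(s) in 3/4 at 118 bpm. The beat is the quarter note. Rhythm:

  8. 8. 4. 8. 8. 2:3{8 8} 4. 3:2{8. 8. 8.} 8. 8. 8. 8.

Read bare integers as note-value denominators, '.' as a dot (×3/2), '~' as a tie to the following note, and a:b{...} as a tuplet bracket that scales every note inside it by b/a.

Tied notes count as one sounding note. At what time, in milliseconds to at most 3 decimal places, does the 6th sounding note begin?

1. 0.0ms @ 0 + 381.356ms (3/4)
2. 381.356ms @ 3/4 + 381.356ms (3/4)
3. 762.712ms @ 3/2 + 762.712ms (3/2)
4. 1525.424ms @ 3 + 381.356ms (3/4)
5. 1906.78ms @ 15/4 + 381.356ms (3/4)
6. 2288.136ms @ 9/2 + 381.356ms (3/4)
7. 2669.492ms @ 21/4 + 381.356ms (3/4)
8. 3050.847ms @ 6 + 762.712ms (3/2)
9. 3813.559ms @ 15/2 + 254.237ms (1/2)
10. 4067.797ms @ 8 + 254.237ms (1/2)
11. 4322.034ms @ 17/2 + 254.237ms (1/2)
12. 4576.271ms @ 9 + 381.356ms (3/4)
13. 4957.627ms @ 39/4 + 381.356ms (3/4)
14. 5338.983ms @ 21/2 + 381.356ms (3/4)
15. 5720.339ms @ 45/4 + 381.356ms (3/4)

note 6 onset = 9/2b = 2288.136ms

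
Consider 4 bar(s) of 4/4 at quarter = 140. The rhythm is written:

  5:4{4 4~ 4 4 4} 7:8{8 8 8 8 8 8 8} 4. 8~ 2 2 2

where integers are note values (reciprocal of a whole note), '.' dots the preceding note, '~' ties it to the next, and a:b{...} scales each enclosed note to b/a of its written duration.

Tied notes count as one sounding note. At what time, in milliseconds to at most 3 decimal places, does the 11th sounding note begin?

1. 0.0ms @ 0 + 342.857ms (4/5)
2. 342.857ms @ 4/5 + 685.714ms (8/5)
3. 1028.571ms @ 12/5 + 342.857ms (4/5)
4. 1371.429ms @ 16/5 + 342.857ms (4/5)
5. 1714.286ms @ 4 + 244.898ms (4/7)
6. 1959.184ms @ 32/7 + 244.898ms (4/7)
7. 2204.082ms @ 36/7 + 244.898ms (4/7)
8. 2448.98ms @ 40/7 + 244.898ms (4/7)
9. 2693.878ms @ 44/7 + 244.898ms (4/7)
10. 2938.776ms @ 48/7 + 244.898ms (4/7)
11. 3183.673ms @ 52/7 + 244.898ms (4/7)
12. 3428.571ms @ 8 + 642.857ms (3/2)
13. 4071.429ms @ 19/2 + 1071.429ms (5/2)
14. 5142.857ms @ 12 + 857.143ms (2)
15. 6000.0ms @ 14 + 857.143ms (2)

note 11 onset = 52/7b = 3183.673ms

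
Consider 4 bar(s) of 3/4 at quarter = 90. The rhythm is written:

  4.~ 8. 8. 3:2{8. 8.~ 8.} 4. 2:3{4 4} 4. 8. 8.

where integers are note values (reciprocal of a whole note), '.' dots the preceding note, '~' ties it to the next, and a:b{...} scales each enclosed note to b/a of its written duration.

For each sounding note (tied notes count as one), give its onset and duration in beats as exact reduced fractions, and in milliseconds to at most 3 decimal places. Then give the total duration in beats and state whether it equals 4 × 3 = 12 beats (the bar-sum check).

1) 0.0ms=0b +1500.0ms=9/4b
2) 1500.0ms=9/4b +500.0ms=3/4b
3) 2000.0ms=3b +333.333ms=1/2b
4) 2333.333ms=7/2b +666.667ms=1b
5) 3000.0ms=9/2b +1000.0ms=3/2b
6) 4000.0ms=6b +1000.0ms=3/2b
7) 5000.0ms=15/2b +1000.0ms=3/2b
8) 6000.0ms=9b +1000.0ms=3/2b
9) 7000.0ms=21/2b +500.0ms=3/4b
10) 7500.0ms=45/4b +500.0ms=3/4b
Σ=12b of 12 (90bpm 3/4) — PASS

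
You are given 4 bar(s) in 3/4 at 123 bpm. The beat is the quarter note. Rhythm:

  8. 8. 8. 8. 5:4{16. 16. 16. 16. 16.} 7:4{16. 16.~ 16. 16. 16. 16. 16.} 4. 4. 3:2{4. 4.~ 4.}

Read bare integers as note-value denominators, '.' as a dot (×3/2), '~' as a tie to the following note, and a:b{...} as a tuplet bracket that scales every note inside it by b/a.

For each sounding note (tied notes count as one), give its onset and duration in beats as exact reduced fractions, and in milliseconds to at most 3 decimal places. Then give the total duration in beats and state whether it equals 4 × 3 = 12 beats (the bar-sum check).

1) 0.0ms=0b +365.854ms=3/4b
2) 365.854ms=3/4b +365.854ms=3/4b
3) 731.707ms=3/2b +365.854ms=3/4b
4) 1097.561ms=9/4b +365.854ms=3/4b
5) 1463.415ms=3b +146.341ms=3/10b
6) 1609.756ms=33/10b +146.341ms=3/10b
7) 1756.098ms=18/5b +146.341ms=3/10b
8) 1902.439ms=39/10b +146.341ms=3/10b
9) 2048.78ms=21/5b +146.341ms=3/10b
10) 2195.122ms=9/2b +104.53ms=3/14b
11) 2299.652ms=33/7b +209.059ms=3/7b
12) 2508.711ms=36/7b +104.53ms=3/14b
13) 2613.24ms=75/14b +104.53ms=3/14b
14) 2717.77ms=39/7b +104.53ms=3/14b
15) 2822.3ms=81/14b +104.53ms=3/14b
16) 2926.829ms=6b +731.707ms=3/2b
17) 3658.537ms=15/2b +731.707ms=3/2b
18) 4390.244ms=9b +487.805ms=1b
19) 4878.049ms=10b +975.61ms=2b
Σ=12b of 12 (123bpm 3/4) — PASS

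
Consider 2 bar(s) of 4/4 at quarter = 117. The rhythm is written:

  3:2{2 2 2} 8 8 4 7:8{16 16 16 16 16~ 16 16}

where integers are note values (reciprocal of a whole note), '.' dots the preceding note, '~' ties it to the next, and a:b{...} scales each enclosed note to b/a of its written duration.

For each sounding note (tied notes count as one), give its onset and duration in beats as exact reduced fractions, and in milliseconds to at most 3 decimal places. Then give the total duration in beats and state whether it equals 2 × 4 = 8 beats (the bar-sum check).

1) 0.0ms=0b +683.761ms=4/3b
2) 683.761ms=4/3b +683.761ms=4/3b
3) 1367.521ms=8/3b +683.761ms=4/3b
4) 2051.282ms=4b +256.41ms=1/2b
5) 2307.692ms=9/2b +256.41ms=1/2b
6) 2564.103ms=5b +512.821ms=1b
7) 3076.923ms=6b +146.52ms=2/7b
8) 3223.443ms=44/7b +146.52ms=2/7b
9) 3369.963ms=46/7b +146.52ms=2/7b
10) 3516.484ms=48/7b +146.52ms=2/7b
11) 3663.004ms=50/7b +293.04ms=4/7b
12) 3956.044ms=54/7b +146.52ms=2/7b
Σ=8b of 8 (117bpm 4/4) — PASS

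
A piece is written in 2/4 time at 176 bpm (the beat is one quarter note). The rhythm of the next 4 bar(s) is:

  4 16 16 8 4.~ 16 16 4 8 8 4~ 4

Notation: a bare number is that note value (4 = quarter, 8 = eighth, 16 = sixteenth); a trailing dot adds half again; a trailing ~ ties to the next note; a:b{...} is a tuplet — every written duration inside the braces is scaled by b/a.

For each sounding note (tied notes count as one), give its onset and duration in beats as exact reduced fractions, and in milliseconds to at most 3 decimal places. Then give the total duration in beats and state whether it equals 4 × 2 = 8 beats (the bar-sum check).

1) 0.0ms=0b +340.909ms=1b
2) 340.909ms=1b +85.227ms=1/4b
3) 426.136ms=5/4b +85.227ms=1/4b
4) 511.364ms=3/2b +170.455ms=1/2b
5) 681.818ms=2b +596.591ms=7/4b
6) 1278.409ms=15/4b +85.227ms=1/4b
7) 1363.636ms=4b +340.909ms=1b
8) 1704.545ms=5b +170.455ms=1/2b
9) 1875.0ms=11/2b +170.455ms=1/2b
10) 2045.455ms=6b +681.818ms=2b
Σ=8b of 8 (176bpm 2/4) — PASS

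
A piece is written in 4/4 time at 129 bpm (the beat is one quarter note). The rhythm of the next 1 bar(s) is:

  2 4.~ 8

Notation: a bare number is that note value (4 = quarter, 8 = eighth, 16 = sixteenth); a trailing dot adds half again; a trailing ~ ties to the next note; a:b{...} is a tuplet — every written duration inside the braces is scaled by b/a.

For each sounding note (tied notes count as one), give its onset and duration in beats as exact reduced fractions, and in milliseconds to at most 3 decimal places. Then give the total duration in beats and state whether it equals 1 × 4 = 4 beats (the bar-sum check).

1) 0.0ms=0b +930.233ms=2b
2) 930.233ms=2b +930.233ms=2b
Σ=4b of 4 (129bpm 4/4) — PASS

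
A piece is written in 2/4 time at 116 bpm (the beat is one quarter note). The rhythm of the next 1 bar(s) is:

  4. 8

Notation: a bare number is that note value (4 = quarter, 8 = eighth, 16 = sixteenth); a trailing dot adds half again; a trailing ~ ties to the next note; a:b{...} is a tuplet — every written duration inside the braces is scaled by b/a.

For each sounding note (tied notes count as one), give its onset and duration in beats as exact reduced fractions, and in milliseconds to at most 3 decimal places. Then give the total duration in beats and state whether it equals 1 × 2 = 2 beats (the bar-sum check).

1) 0.0ms=0b +775.862ms=3/2b
2) 775.862ms=3/2b +258.621ms=1/2b
Σ=2b of 2 (116bpm 2/4) — PASS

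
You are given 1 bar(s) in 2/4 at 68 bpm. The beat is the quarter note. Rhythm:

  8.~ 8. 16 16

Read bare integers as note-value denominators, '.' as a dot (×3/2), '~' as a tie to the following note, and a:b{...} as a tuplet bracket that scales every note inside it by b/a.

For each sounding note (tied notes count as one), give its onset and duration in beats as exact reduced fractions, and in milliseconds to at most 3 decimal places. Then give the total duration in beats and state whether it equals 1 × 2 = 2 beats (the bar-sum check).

1) 0.0ms=0b +1323.529ms=3/2b
2) 1323.529ms=3/2b +220.588ms=1/4b
3) 1544.118ms=7/4b +220.588ms=1/4b
Σ=2b of 2 (68bpm 2/4) — PASS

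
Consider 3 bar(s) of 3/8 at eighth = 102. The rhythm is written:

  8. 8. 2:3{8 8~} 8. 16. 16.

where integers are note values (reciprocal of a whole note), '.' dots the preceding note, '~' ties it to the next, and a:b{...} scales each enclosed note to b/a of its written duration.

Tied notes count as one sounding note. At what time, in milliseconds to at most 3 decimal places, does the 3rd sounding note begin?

1. 0.0ms @ 0 + 882.353ms (3/2)
2. 882.353ms @ 3/2 + 882.353ms (3/2)
3. 1764.706ms @ 3 + 882.353ms (3/2)
4. 2647.059ms @ 9/2 + 1764.706ms (3)
5. 4411.765ms @ 15/2 + 441.176ms (3/4)
6. 4852.941ms @ 33/4 + 441.176ms (3/4)

note 3 onset = 3b = 1764.706ms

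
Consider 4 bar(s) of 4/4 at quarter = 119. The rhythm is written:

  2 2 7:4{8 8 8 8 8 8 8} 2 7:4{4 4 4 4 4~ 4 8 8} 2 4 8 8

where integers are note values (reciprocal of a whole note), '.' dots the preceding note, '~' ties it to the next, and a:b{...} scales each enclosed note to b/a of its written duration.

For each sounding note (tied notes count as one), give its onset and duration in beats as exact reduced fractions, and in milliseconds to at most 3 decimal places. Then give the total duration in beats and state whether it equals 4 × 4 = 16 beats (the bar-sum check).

1) 0.0ms=0b +1008.403ms=2b
2) 1008.403ms=2b +1008.403ms=2b
3) 2016.807ms=4b +144.058ms=2/7b
4) 2160.864ms=30/7b +144.058ms=2/7b
5) 2304.922ms=32/7b +144.058ms=2/7b
6) 2448.98ms=34/7b +144.058ms=2/7b
7) 2593.037ms=36/7b +144.058ms=2/7b
8) 2737.095ms=38/7b +144.058ms=2/7b
9) 2881.152ms=40/7b +144.058ms=2/7b
10) 3025.21ms=6b +1008.403ms=2b
11) 4033.613ms=8b +288.115ms=4/7b
12) 4321.729ms=60/7b +288.115ms=4/7b
13) 4609.844ms=64/7b +288.115ms=4/7b
14) 4897.959ms=68/7b +288.115ms=4/7b
15) 5186.074ms=72/7b +576.23ms=8/7b
16) 5762.305ms=80/7b +144.058ms=2/7b
17) 5906.363ms=82/7b +144.058ms=2/7b
18) 6050.42ms=12b +1008.403ms=2b
19) 7058.824ms=14b +504.202ms=1b
20) 7563.025ms=15b +252.101ms=1/2b
21) 7815.126ms=31/2b +252.101ms=1/2b
Σ=16b of 16 (119bpm 4/4) — PASS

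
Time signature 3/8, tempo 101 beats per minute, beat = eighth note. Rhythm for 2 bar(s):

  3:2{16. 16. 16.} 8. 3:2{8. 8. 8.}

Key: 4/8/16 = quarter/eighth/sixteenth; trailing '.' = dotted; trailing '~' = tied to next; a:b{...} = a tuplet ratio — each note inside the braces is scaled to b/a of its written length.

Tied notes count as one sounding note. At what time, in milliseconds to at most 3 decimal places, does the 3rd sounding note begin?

1. 0.0ms @ 0 + 297.03ms (1/2)
2. 297.03ms @ 1/2 + 297.03ms (1/2)
3. 594.059ms @ 1 + 297.03ms (1/2)
4. 891.089ms @ 3/2 + 891.089ms (3/2)
5. 1782.178ms @ 3 + 594.059ms (1)
6. 2376.238ms @ 4 + 594.059ms (1)
7. 2970.297ms @ 5 + 594.059ms (1)

note 3 onset = 1b = 594.059ms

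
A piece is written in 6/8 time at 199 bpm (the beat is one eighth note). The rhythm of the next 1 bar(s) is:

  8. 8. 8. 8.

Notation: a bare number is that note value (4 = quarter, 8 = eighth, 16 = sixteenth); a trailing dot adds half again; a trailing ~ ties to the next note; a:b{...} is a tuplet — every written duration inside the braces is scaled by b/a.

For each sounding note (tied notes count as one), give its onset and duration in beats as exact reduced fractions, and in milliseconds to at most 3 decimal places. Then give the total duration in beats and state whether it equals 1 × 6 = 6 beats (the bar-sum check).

1) 0.0ms=0b +452.261ms=3/2b
2) 452.261ms=3/2b +452.261ms=3/2b
3) 904.523ms=3b +452.261ms=3/2b
4) 1356.784ms=9/2b +452.261ms=3/2b
Σ=6b of 6 (199bpm 6/8) — PASS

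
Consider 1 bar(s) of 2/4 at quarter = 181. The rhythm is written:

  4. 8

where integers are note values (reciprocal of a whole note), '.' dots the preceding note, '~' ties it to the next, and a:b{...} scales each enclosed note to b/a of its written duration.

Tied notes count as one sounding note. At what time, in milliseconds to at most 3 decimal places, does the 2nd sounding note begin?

note 2 onset = 3/2b = 497.238ms

1. 0.0ms @ 0 + 497.238ms (3/2)
2. 497.238ms @ 3/2 + 165.746ms (1/2)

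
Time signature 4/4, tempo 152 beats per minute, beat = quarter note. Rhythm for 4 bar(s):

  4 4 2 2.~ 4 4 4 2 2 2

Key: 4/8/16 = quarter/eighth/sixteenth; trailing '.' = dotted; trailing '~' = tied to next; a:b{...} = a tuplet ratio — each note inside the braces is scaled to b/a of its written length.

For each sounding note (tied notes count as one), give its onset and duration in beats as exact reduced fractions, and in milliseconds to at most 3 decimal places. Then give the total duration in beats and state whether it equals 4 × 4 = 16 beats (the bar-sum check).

1) 0.0ms=0b +394.737ms=1b
2) 394.737ms=1b +394.737ms=1b
3) 789.474ms=2b +789.474ms=2b
4) 1578.947ms=4b +1578.947ms=4b
5) 3157.895ms=8b +394.737ms=1b
6) 3552.632ms=9b +394.737ms=1b
7) 3947.368ms=10b +789.474ms=2b
8) 4736.842ms=12b +789.474ms=2b
9) 5526.316ms=14b +789.474ms=2b
Σ=16b of 16 (152bpm 4/4) — PASS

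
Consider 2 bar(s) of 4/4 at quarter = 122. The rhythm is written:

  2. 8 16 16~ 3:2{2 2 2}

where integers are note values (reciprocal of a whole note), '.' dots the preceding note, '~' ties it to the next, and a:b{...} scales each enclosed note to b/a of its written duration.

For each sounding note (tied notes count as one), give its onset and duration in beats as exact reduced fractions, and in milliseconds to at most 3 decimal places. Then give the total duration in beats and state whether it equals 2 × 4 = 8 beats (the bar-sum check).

1) 0.0ms=0b +1475.41ms=3b
2) 1475.41ms=3b +245.902ms=1/2b
3) 1721.311ms=7/2b +122.951ms=1/4b
4) 1844.262ms=15/4b +778.689ms=19/12b
5) 2622.951ms=16/3b +655.738ms=4/3b
6) 3278.689ms=20/3b +655.738ms=4/3b
Σ=8b of 8 (122bpm 4/4) — PASS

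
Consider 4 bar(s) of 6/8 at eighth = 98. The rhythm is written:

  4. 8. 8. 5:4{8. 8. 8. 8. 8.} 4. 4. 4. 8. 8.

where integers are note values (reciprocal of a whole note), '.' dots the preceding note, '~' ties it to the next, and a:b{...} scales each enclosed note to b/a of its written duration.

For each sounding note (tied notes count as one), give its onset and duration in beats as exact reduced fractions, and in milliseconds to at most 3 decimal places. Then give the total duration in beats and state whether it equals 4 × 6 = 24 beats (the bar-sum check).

1) 0.0ms=0b +1836.735ms=3b
2) 1836.735ms=3b +918.367ms=3/2b
3) 2755.102ms=9/2b +918.367ms=3/2b
4) 3673.469ms=6b +734.694ms=6/5b
5) 4408.163ms=36/5b +734.694ms=6/5b
6) 5142.857ms=42/5b +734.694ms=6/5b
7) 5877.551ms=48/5b +734.694ms=6/5b
8) 6612.245ms=54/5b +734.694ms=6/5b
9) 7346.939ms=12b +1836.735ms=3b
10) 9183.673ms=15b +1836.735ms=3b
11) 11020.408ms=18b +1836.735ms=3b
12) 12857.143ms=21b +918.367ms=3/2b
13) 13775.51ms=45/2b +918.367ms=3/2b
Σ=24b of 24 (98bpm 6/8) — PASS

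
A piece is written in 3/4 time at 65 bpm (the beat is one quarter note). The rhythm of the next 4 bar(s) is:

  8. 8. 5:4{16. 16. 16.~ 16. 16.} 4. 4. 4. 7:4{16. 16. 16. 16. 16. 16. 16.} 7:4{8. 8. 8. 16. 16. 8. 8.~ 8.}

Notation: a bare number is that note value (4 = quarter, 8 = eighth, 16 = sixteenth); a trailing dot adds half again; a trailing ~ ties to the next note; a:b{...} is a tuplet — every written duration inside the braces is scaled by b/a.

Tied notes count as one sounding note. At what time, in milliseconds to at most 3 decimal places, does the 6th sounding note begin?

1. 0.0ms @ 0 + 692.308ms (3/4)
2. 692.308ms @ 3/4 + 692.308ms (3/4)
3. 1384.615ms @ 3/2 + 276.923ms (3/10)
4. 1661.538ms @ 9/5 + 276.923ms (3/10)
5. 1938.462ms @ 21/10 + 553.846ms (3/5)
6. 2492.308ms @ 27/10 + 276.923ms (3/10)
7. 2769.231ms @ 3 + 1384.615ms (3/2)
8. 4153.846ms @ 9/2 + 1384.615ms (3/2)
9. 5538.462ms @ 6 + 1384.615ms (3/2)
10. 6923.077ms @ 15/2 + 197.802ms (3/14)
11. 7120.879ms @ 54/7 + 197.802ms (3/14)
12. 7318.681ms @ 111/14 + 197.802ms (3/14)
13. 7516.484ms @ 57/7 + 197.802ms (3/14)
14. 7714.286ms @ 117/14 + 197.802ms (3/14)
15. 7912.088ms @ 60/7 + 197.802ms (3/14)
16. 8109.89ms @ 123/14 + 197.802ms (3/14)
17. 8307.692ms @ 9 + 395.604ms (3/7)
18. 8703.297ms @ 66/7 + 395.604ms (3/7)
19. 9098.901ms @ 69/7 + 395.604ms (3/7)
20. 9494.505ms @ 72/7 + 197.802ms (3/14)
21. 9692.308ms @ 21/2 + 197.802ms (3/14)
22. 9890.11ms @ 75/7 + 395.604ms (3/7)
23. 10285.714ms @ 78/7 + 791.209ms (6/7)

note 6 onset = 27/10b = 2492.308ms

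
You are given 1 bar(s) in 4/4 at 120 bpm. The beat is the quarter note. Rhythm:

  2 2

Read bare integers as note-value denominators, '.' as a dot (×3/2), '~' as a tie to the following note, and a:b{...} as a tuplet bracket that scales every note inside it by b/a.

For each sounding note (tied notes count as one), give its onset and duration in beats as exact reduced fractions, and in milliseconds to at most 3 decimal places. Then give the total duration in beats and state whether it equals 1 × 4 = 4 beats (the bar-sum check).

1) 0.0ms=0b +1000.0ms=2b
2) 1000.0ms=2b +1000.0ms=2b
Σ=4b of 4 (120bpm 4/4) — PASS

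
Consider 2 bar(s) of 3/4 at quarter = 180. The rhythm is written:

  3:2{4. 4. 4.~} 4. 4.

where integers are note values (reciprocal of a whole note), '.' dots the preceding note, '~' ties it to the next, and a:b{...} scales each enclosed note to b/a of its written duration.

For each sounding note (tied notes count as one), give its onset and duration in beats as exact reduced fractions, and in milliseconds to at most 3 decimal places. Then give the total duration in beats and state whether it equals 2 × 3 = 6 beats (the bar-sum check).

1) 0.0ms=0b +333.333ms=1b
2) 333.333ms=1b +333.333ms=1b
3) 666.667ms=2b +833.333ms=5/2b
4) 1500.0ms=9/2b +500.0ms=3/2b
Σ=6b of 6 (180bpm 3/4) — PASS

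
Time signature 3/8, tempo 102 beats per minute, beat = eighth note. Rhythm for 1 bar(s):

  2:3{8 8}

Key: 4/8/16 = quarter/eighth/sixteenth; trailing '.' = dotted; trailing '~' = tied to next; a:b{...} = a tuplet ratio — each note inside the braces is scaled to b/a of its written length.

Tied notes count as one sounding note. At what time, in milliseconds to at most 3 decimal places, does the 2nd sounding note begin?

1. 0.0ms @ 0 + 882.353ms (3/2)
2. 882.353ms @ 3/2 + 882.353ms (3/2)

note 2 onset = 3/2b = 882.353ms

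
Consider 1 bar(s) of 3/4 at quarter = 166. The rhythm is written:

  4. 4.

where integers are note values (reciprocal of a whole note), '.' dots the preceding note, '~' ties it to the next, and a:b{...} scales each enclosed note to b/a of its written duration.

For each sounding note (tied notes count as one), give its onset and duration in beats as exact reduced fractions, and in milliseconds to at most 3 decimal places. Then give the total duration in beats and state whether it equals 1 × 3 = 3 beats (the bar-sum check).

1) 0.0ms=0b +542.169ms=3/2b
2) 542.169ms=3/2b +542.169ms=3/2b
Σ=3b of 3 (166bpm 3/4) — PASS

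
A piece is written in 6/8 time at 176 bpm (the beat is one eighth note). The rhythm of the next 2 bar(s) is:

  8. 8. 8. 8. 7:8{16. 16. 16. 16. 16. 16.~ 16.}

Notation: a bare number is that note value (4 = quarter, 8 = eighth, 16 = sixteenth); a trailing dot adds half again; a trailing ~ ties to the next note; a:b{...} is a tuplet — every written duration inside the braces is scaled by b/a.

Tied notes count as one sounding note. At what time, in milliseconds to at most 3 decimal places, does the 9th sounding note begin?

note 9 onset = 66/7b = 3214.286ms

1. 0.0ms @ 0 + 511.364ms (3/2)
2. 511.364ms @ 3/2 + 511.364ms (3/2)
3. 1022.727ms @ 3 + 511.364ms (3/2)
4. 1534.091ms @ 9/2 + 511.364ms (3/2)
5. 2045.455ms @ 6 + 292.208ms (6/7)
6. 2337.662ms @ 48/7 + 292.208ms (6/7)
7. 2629.87ms @ 54/7 + 292.208ms (6/7)
8. 2922.078ms @ 60/7 + 292.208ms (6/7)
9. 3214.286ms @ 66/7 + 292.208ms (6/7)
10. 3506.494ms @ 72/7 + 584.416ms (12/7)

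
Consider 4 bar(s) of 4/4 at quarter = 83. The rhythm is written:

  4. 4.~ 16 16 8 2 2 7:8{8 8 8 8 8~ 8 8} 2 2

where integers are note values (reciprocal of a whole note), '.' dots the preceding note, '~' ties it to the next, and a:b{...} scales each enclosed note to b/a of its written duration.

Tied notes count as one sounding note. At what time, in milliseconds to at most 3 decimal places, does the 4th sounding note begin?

note 4 onset = 7/2b = 2530.12ms

1. 0.0ms @ 0 + 1084.337ms (3/2)
2. 1084.337ms @ 3/2 + 1265.06ms (7/4)
3. 2349.398ms @ 13/4 + 180.723ms (1/4)
4. 2530.12ms @ 7/2 + 361.446ms (1/2)
5. 2891.566ms @ 4 + 1445.783ms (2)
6. 4337.349ms @ 6 + 1445.783ms (2)
7. 5783.133ms @ 8 + 413.081ms (4/7)
8. 6196.213ms @ 60/7 + 413.081ms (4/7)
9. 6609.294ms @ 64/7 + 413.081ms (4/7)
10. 7022.375ms @ 68/7 + 413.081ms (4/7)
11. 7435.456ms @ 72/7 + 826.162ms (8/7)
12. 8261.618ms @ 80/7 + 413.081ms (4/7)
13. 8674.699ms @ 12 + 1445.783ms (2)
14. 10120.482ms @ 14 + 1445.783ms (2)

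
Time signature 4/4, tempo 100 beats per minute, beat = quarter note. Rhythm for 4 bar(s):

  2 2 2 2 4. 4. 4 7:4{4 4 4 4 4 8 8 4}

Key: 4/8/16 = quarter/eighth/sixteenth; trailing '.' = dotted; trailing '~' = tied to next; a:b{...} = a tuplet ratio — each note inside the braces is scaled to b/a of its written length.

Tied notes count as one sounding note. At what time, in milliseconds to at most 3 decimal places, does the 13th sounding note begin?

1. 0.0ms @ 0 + 1200.0ms (2)
2. 1200.0ms @ 2 + 1200.0ms (2)
3. 2400.0ms @ 4 + 1200.0ms (2)
4. 3600.0ms @ 6 + 1200.0ms (2)
5. 4800.0ms @ 8 + 900.0ms (3/2)
6. 5700.0ms @ 19/2 + 900.0ms (3/2)
7. 6600.0ms @ 11 + 600.0ms (1)
8. 7200.0ms @ 12 + 342.857ms (4/7)
9. 7542.857ms @ 88/7 + 342.857ms (4/7)
10. 7885.714ms @ 92/7 + 342.857ms (4/7)
11. 8228.571ms @ 96/7 + 342.857ms (4/7)
12. 8571.429ms @ 100/7 + 342.857ms (4/7)
13. 8914.286ms @ 104/7 + 171.429ms (2/7)
14. 9085.714ms @ 106/7 + 171.429ms (2/7)
15. 9257.143ms @ 108/7 + 342.857ms (4/7)

note 13 onset = 104/7b = 8914.286ms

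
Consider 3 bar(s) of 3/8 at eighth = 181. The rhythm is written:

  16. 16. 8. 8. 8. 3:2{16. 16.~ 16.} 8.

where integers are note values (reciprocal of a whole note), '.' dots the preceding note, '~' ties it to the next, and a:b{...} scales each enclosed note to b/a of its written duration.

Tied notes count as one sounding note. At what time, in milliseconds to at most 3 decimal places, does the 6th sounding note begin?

1. 0.0ms @ 0 + 248.619ms (3/4)
2. 248.619ms @ 3/4 + 248.619ms (3/4)
3. 497.238ms @ 3/2 + 497.238ms (3/2)
4. 994.475ms @ 3 + 497.238ms (3/2)
5. 1491.713ms @ 9/2 + 497.238ms (3/2)
6. 1988.95ms @ 6 + 165.746ms (1/2)
7. 2154.696ms @ 13/2 + 331.492ms (1)
8. 2486.188ms @ 15/2 + 497.238ms (3/2)

note 6 onset = 6b = 1988.95ms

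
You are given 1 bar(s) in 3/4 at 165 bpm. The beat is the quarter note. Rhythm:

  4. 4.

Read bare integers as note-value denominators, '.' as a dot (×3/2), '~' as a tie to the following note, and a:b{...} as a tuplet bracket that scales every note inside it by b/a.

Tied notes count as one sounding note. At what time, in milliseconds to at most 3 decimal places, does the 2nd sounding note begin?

note 2 onset = 3/2b = 545.455ms

1. 0.0ms @ 0 + 545.455ms (3/2)
2. 545.455ms @ 3/2 + 545.455ms (3/2)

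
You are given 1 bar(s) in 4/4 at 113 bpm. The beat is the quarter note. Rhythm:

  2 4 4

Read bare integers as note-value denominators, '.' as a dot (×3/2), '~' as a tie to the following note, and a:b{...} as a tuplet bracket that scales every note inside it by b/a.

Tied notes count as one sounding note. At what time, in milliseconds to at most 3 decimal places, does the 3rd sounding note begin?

1. 0.0ms @ 0 + 1061.947ms (2)
2. 1061.947ms @ 2 + 530.973ms (1)
3. 1592.92ms @ 3 + 530.973ms (1)

note 3 onset = 3b = 1592.92ms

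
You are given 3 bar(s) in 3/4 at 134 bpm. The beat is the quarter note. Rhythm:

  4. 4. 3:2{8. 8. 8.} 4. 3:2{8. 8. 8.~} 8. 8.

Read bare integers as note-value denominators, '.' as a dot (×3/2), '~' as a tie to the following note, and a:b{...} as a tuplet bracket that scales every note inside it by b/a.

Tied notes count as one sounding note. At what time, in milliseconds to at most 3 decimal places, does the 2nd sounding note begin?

1. 0.0ms @ 0 + 671.642ms (3/2)
2. 671.642ms @ 3/2 + 671.642ms (3/2)
3. 1343.284ms @ 3 + 223.881ms (1/2)
4. 1567.164ms @ 7/2 + 223.881ms (1/2)
5. 1791.045ms @ 4 + 223.881ms (1/2)
6. 2014.925ms @ 9/2 + 671.642ms (3/2)
7. 2686.567ms @ 6 + 223.881ms (1/2)
8. 2910.448ms @ 13/2 + 223.881ms (1/2)
9. 3134.328ms @ 7 + 559.701ms (5/4)
10. 3694.03ms @ 33/4 + 335.821ms (3/4)

note 2 onset = 3/2b = 671.642ms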